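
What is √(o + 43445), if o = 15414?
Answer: √58859 ≈ 242.61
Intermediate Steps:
√(o + 43445) = √(15414 + 43445) = √58859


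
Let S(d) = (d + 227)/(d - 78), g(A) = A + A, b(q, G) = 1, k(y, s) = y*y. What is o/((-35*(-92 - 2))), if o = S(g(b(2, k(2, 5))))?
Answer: -229/250040 ≈ -0.00091585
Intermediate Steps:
k(y, s) = y**2
g(A) = 2*A
S(d) = (227 + d)/(-78 + d)
o = -229/76 (o = (227 + 2*1)/(-78 + 2*1) = (227 + 2)/(-78 + 2) = 229/(-76) = -1/76*229 = -229/76 ≈ -3.0132)
o/((-35*(-92 - 2))) = -229*(-1/(35*(-92 - 2)))/76 = -229/(76*((-35*(-94)))) = -229/76/3290 = -229/76*1/3290 = -229/250040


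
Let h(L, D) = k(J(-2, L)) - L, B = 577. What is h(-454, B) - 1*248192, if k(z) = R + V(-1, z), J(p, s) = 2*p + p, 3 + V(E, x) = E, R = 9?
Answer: -247733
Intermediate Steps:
V(E, x) = -3 + E
J(p, s) = 3*p
k(z) = 5 (k(z) = 9 + (-3 - 1) = 9 - 4 = 5)
h(L, D) = 5 - L
h(-454, B) - 1*248192 = (5 - 1*(-454)) - 1*248192 = (5 + 454) - 248192 = 459 - 248192 = -247733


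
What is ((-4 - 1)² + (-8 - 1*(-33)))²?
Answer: 2500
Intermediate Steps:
((-4 - 1)² + (-8 - 1*(-33)))² = ((-5)² + (-8 + 33))² = (25 + 25)² = 50² = 2500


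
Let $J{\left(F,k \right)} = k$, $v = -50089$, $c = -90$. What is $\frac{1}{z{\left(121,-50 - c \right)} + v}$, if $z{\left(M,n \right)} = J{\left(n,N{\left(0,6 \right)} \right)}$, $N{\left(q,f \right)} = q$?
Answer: $- \frac{1}{50089} \approx -1.9964 \cdot 10^{-5}$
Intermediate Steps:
$z{\left(M,n \right)} = 0$
$\frac{1}{z{\left(121,-50 - c \right)} + v} = \frac{1}{0 - 50089} = \frac{1}{-50089} = - \frac{1}{50089}$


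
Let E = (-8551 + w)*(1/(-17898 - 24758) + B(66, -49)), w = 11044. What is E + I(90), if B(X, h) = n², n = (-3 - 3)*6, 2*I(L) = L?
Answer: 137820381795/42656 ≈ 3.2310e+6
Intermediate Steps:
I(L) = L/2
n = -36 (n = -6*6 = -36)
B(X, h) = 1296 (B(X, h) = (-36)² = 1296)
E = 137818462275/42656 (E = (-8551 + 11044)*(1/(-17898 - 24758) + 1296) = 2493*(1/(-42656) + 1296) = 2493*(-1/42656 + 1296) = 2493*(55282175/42656) = 137818462275/42656 ≈ 3.2309e+6)
E + I(90) = 137818462275/42656 + (½)*90 = 137818462275/42656 + 45 = 137820381795/42656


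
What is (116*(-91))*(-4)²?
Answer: -168896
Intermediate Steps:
(116*(-91))*(-4)² = -10556*16 = -168896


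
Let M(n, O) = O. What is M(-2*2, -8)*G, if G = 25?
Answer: -200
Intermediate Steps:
M(-2*2, -8)*G = -8*25 = -200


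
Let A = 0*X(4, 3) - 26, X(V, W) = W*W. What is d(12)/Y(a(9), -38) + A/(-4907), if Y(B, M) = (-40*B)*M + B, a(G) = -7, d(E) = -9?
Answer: 5095/829283 ≈ 0.0061439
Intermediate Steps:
X(V, W) = W²
Y(B, M) = B - 40*B*M (Y(B, M) = -40*B*M + B = B - 40*B*M)
A = -26 (A = 0*3² - 26 = 0*9 - 26 = 0 - 26 = -26)
d(12)/Y(a(9), -38) + A/(-4907) = -9*(-1/(7*(1 - 40*(-38)))) - 26/(-4907) = -9*(-1/(7*(1 + 1520))) - 26*(-1/4907) = -9/((-7*1521)) + 26/4907 = -9/(-10647) + 26/4907 = -9*(-1/10647) + 26/4907 = 1/1183 + 26/4907 = 5095/829283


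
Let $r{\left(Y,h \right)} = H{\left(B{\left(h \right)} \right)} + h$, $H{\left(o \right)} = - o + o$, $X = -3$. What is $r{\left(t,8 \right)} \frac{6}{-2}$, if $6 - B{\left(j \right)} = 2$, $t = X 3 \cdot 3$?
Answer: $-24$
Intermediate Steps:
$t = -27$ ($t = \left(-3\right) 3 \cdot 3 = \left(-9\right) 3 = -27$)
$B{\left(j \right)} = 4$ ($B{\left(j \right)} = 6 - 2 = 4$)
$H{\left(o \right)} = 0$
$r{\left(Y,h \right)} = h$ ($r{\left(Y,h \right)} = 0 + h = h$)
$r{\left(t,8 \right)} \frac{6}{-2} = 8 \frac{6}{-2} = 8 \cdot 6 \left(- \frac{1}{2}\right) = 8 \left(-3\right) = -24$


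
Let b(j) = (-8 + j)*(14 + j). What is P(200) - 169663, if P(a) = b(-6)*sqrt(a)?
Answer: -169663 - 1120*sqrt(2) ≈ -1.7125e+5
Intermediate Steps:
P(a) = -112*sqrt(a) (P(a) = (-112 + (-6)**2 + 6*(-6))*sqrt(a) = (-112 + 36 - 36)*sqrt(a) = -112*sqrt(a))
P(200) - 169663 = -1120*sqrt(2) - 169663 = -169663 - 1120*sqrt(2)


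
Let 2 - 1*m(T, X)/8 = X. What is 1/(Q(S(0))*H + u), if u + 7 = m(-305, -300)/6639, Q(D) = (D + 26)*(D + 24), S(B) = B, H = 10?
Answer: 6639/41383303 ≈ 0.00016043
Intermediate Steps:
m(T, X) = 16 - 8*X
Q(D) = (24 + D)*(26 + D) (Q(D) = (26 + D)*(24 + D) = (24 + D)*(26 + D))
u = -44057/6639 (u = -7 + (16 - 8*(-300))/6639 = -7 + (16 + 2400)*(1/6639) = -7 + 2416*(1/6639) = -7 + 2416/6639 = -44057/6639 ≈ -6.6361)
1/(Q(S(0))*H + u) = 1/((624 + 0**2 + 50*0)*10 - 44057/6639) = 1/((624 + 0 + 0)*10 - 44057/6639) = 1/(624*10 - 44057/6639) = 1/(6240 - 44057/6639) = 1/(41383303/6639) = 6639/41383303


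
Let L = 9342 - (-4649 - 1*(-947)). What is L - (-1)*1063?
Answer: 14107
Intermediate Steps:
L = 13044 (L = 9342 - (-4649 + 947) = 9342 - 1*(-3702) = 9342 + 3702 = 13044)
L - (-1)*1063 = 13044 - (-1)*1063 = 13044 - 1*(-1063) = 13044 + 1063 = 14107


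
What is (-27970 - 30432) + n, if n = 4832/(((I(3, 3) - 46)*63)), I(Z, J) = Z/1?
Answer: -158215850/2709 ≈ -58404.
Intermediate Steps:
I(Z, J) = Z (I(Z, J) = Z*1 = Z)
n = -4832/2709 (n = 4832/(((3 - 46)*63)) = 4832/((-43*63)) = 4832/(-2709) = 4832*(-1/2709) = -4832/2709 ≈ -1.7837)
(-27970 - 30432) + n = (-27970 - 30432) - 4832/2709 = -58402 - 4832/2709 = -158215850/2709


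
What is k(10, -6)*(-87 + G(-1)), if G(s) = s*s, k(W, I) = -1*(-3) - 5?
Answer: 172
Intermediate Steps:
k(W, I) = -2 (k(W, I) = 3 - 5 = -2)
G(s) = s**2
k(10, -6)*(-87 + G(-1)) = -2*(-87 + (-1)**2) = -2*(-87 + 1) = -2*(-86) = 172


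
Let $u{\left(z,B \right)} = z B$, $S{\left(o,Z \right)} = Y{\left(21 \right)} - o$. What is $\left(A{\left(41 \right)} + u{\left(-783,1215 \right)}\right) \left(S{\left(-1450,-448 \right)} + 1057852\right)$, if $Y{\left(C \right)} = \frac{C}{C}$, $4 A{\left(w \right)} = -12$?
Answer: $-1007765790444$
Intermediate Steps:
$A{\left(w \right)} = -3$ ($A{\left(w \right)} = \frac{1}{4} \left(-12\right) = -3$)
$Y{\left(C \right)} = 1$
$S{\left(o,Z \right)} = 1 - o$
$u{\left(z,B \right)} = B z$
$\left(A{\left(41 \right)} + u{\left(-783,1215 \right)}\right) \left(S{\left(-1450,-448 \right)} + 1057852\right) = \left(-3 + 1215 \left(-783\right)\right) \left(\left(1 - -1450\right) + 1057852\right) = \left(-3 - 951345\right) \left(\left(1 + 1450\right) + 1057852\right) = - 951348 \left(1451 + 1057852\right) = \left(-951348\right) 1059303 = -1007765790444$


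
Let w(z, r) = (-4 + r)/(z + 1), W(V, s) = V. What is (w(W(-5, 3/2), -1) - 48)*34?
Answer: -3179/2 ≈ -1589.5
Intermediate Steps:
w(z, r) = (-4 + r)/(1 + z)
(w(W(-5, 3/2), -1) - 48)*34 = ((-4 - 1)/(1 - 5) - 48)*34 = (-5/(-4) - 48)*34 = (-1/4*(-5) - 48)*34 = (5/4 - 48)*34 = -187/4*34 = -3179/2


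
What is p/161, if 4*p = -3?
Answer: -3/644 ≈ -0.0046584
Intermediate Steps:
p = -3/4 (p = (1/4)*(-3) = -3/4 ≈ -0.75000)
p/161 = -3/4/161 = -3/4*1/161 = -3/644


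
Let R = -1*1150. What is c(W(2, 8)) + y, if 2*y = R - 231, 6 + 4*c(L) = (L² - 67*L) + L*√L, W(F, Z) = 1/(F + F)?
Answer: -44553/64 ≈ -696.14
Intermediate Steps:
R = -1150
W(F, Z) = 1/(2*F)
c(L) = -3/2 - 67*L/4 + L²/4 + L^(3/2)/4 (c(L) = -3/2 + ((L² - 67*L) + L*√L)/4 = -3/2 + ((L² - 67*L) + L^(3/2))/4 = -3/2 + (L² + L^(3/2) - 67*L)/4 = -3/2 + (-67*L/4 + L²/4 + L^(3/2)/4) = -3/2 - 67*L/4 + L²/4 + L^(3/2)/4)
y = -1381/2 (y = (-1150 - 231)/2 = (½)*(-1381) = -1381/2 ≈ -690.50)
c(W(2, 8)) + y = (-3/2 - 67/(8*2) + ((½)/2)²/4 + ((½)/2)^(3/2)/4) - 1381/2 = (-3/2 - 67/(8*2) + ((½)*(½))²/4 + ((½)*(½))^(3/2)/4) - 1381/2 = (-3/2 - 67/4*¼ + (¼)²/4 + (¼)^(3/2)/4) - 1381/2 = (-3/2 - 67/16 + (¼)*(1/16) + (¼)*(⅛)) - 1381/2 = (-3/2 - 67/16 + 1/64 + 1/32) - 1381/2 = -361/64 - 1381/2 = -44553/64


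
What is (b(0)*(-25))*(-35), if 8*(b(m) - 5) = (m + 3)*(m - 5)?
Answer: 21875/8 ≈ 2734.4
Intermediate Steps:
b(m) = 5 + (-5 + m)*(3 + m)/8 (b(m) = 5 + ((m + 3)*(m - 5))/8 = 5 + ((3 + m)*(-5 + m))/8 = 5 + ((-5 + m)*(3 + m))/8 = 5 + (-5 + m)*(3 + m)/8)
(b(0)*(-25))*(-35) = ((25/8 - ¼*0 + (⅛)*0²)*(-25))*(-35) = ((25/8 + 0 + (⅛)*0)*(-25))*(-35) = ((25/8 + 0 + 0)*(-25))*(-35) = ((25/8)*(-25))*(-35) = -625/8*(-35) = 21875/8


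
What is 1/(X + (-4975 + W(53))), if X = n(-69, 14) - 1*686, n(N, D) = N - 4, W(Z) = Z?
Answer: -1/5681 ≈ -0.00017603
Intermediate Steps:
n(N, D) = -4 + N
X = -759 (X = (-4 - 69) - 1*686 = -73 - 686 = -759)
1/(X + (-4975 + W(53))) = 1/(-759 + (-4975 + 53)) = 1/(-759 - 4922) = 1/(-5681) = -1/5681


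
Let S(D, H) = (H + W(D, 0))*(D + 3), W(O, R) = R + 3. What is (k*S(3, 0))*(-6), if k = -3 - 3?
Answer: 648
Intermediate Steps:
W(O, R) = 3 + R
k = -6
S(D, H) = (3 + D)*(3 + H) (S(D, H) = (H + (3 + 0))*(D + 3) = (H + 3)*(3 + D) = (3 + H)*(3 + D) = (3 + D)*(3 + H))
(k*S(3, 0))*(-6) = -6*(9 + 3*3 + 3*0 + 3*0)*(-6) = -6*(9 + 9 + 0 + 0)*(-6) = -6*18*(-6) = -108*(-6) = 648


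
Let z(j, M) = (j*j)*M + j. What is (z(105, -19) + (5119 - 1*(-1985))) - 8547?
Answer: -210813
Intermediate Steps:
z(j, M) = j + M*j² (z(j, M) = j²*M + j = M*j² + j = j + M*j²)
(z(105, -19) + (5119 - 1*(-1985))) - 8547 = (105*(1 - 19*105) + (5119 - 1*(-1985))) - 8547 = (105*(1 - 1995) + (5119 + 1985)) - 8547 = (105*(-1994) + 7104) - 8547 = (-209370 + 7104) - 8547 = -202266 - 8547 = -210813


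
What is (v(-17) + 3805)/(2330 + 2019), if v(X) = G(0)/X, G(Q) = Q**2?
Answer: 3805/4349 ≈ 0.87491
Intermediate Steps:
v(X) = 0 (v(X) = 0**2/X = 0/X = 0)
(v(-17) + 3805)/(2330 + 2019) = (0 + 3805)/(2330 + 2019) = 3805/4349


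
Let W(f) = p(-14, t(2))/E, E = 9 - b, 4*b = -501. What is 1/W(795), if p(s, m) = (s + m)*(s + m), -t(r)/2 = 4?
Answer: 537/1936 ≈ 0.27738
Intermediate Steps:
t(r) = -8 (t(r) = -2*4 = -8)
b = -501/4 (b = (1/4)*(-501) = -501/4 ≈ -125.25)
p(s, m) = (m + s)**2 (p(s, m) = (m + s)*(m + s) = (m + s)**2)
E = 537/4 (E = 9 - 1*(-501/4) = 9 + 501/4 = 537/4 ≈ 134.25)
W(f) = 1936/537 (W(f) = (-8 - 14)**2/(537/4) = (-22)**2*(4/537) = 484*(4/537) = 1936/537)
1/W(795) = 1/(1936/537) = 537/1936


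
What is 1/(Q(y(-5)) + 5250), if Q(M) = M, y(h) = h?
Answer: 1/5245 ≈ 0.00019066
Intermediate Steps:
1/(Q(y(-5)) + 5250) = 1/(-5 + 5250) = 1/5245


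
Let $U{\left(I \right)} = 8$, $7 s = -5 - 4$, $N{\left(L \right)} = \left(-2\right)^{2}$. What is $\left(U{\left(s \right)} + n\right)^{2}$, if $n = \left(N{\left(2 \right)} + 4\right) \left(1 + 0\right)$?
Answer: $256$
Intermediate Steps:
$N{\left(L \right)} = 4$
$s = - \frac{9}{7}$ ($s = \frac{-5 - 4}{7} = \frac{1}{7} \left(-9\right) = - \frac{9}{7} \approx -1.2857$)
$n = 8$ ($n = \left(4 + 4\right) \left(1 + 0\right) = 8 \cdot 1 = 8$)
$\left(U{\left(s \right)} + n\right)^{2} = \left(8 + 8\right)^{2} = 16^{2} = 256$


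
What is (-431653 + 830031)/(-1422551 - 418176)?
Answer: -398378/1840727 ≈ -0.21642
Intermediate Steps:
(-431653 + 830031)/(-1422551 - 418176) = 398378/(-1840727) = 398378*(-1/1840727) = -398378/1840727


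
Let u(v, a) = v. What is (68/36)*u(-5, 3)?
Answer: -85/9 ≈ -9.4444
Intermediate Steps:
(68/36)*u(-5, 3) = (68/36)*(-5) = (68*(1/36))*(-5) = (17/9)*(-5) = -85/9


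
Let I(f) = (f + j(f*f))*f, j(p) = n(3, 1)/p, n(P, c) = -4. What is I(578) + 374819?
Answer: 204872965/289 ≈ 7.0890e+5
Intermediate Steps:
j(p) = -4/p
I(f) = f*(f - 4/f²) (I(f) = (f - 4/f²)*f = f*(f - 4/f²))
I(578) + 374819 = (-4 + 578³)/578 + 374819 = (-4 + 193100552)/578 + 374819 = (1/578)*193100548 + 374819 = 96550274/289 + 374819 = 204872965/289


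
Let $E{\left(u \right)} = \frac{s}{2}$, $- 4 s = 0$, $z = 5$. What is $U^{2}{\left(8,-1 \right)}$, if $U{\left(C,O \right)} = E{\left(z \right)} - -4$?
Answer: $16$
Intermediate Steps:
$s = 0$ ($s = \left(- \frac{1}{4}\right) 0 = 0$)
$E{\left(u \right)} = 0$ ($E{\left(u \right)} = \frac{0}{2} = 0 \cdot \frac{1}{2} = 0$)
$U{\left(C,O \right)} = 4$ ($U{\left(C,O \right)} = 0 - -4 = 0 + 4 = 4$)
$U^{2}{\left(8,-1 \right)} = 4^{2} = 16$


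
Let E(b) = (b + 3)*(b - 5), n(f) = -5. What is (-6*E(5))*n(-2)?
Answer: 0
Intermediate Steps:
E(b) = (-5 + b)*(3 + b) (E(b) = (3 + b)*(-5 + b) = (-5 + b)*(3 + b))
(-6*E(5))*n(-2) = -6*(-15 + 5² - 2*5)*(-5) = -6*(-15 + 25 - 10)*(-5) = -6*0*(-5) = 0*(-5) = 0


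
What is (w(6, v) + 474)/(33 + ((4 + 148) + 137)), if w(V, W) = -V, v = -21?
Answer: 234/161 ≈ 1.4534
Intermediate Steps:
(w(6, v) + 474)/(33 + ((4 + 148) + 137)) = (-1*6 + 474)/(33 + ((4 + 148) + 137)) = (-6 + 474)/(33 + (152 + 137)) = 468/(33 + 289) = 468/322 = 468*(1/322) = 234/161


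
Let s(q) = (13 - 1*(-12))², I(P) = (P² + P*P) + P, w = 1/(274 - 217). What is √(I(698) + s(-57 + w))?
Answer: √975731 ≈ 987.79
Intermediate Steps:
w = 1/57 ≈ 0.017544
I(P) = P + 2*P² (I(P) = (P² + P²) + P = 2*P² + P = P + 2*P²)
s(q) = 625 (s(q) = (13 + 12)² = 25² = 625)
√(I(698) + s(-57 + w)) = √(698*(1 + 2*698) + 625) = √(698*(1 + 1396) + 625) = √(698*1397 + 625) = √(975106 + 625) = √975731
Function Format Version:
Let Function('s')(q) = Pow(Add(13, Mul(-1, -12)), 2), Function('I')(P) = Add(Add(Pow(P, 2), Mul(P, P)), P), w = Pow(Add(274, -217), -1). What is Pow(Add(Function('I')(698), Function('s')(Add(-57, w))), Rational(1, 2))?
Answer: Pow(975731, Rational(1, 2)) ≈ 987.79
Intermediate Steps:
w = Rational(1, 57) (w = Pow(57, -1) = Rational(1, 57) ≈ 0.017544)
Function('I')(P) = Add(P, Mul(2, Pow(P, 2))) (Function('I')(P) = Add(Add(Pow(P, 2), Pow(P, 2)), P) = Add(Mul(2, Pow(P, 2)), P) = Add(P, Mul(2, Pow(P, 2))))
Function('s')(q) = 625 (Function('s')(q) = Pow(Add(13, 12), 2) = Pow(25, 2) = 625)
Pow(Add(Function('I')(698), Function('s')(Add(-57, w))), Rational(1, 2)) = Pow(Add(Mul(698, Add(1, Mul(2, 698))), 625), Rational(1, 2)) = Pow(Add(Mul(698, Add(1, 1396)), 625), Rational(1, 2)) = Pow(Add(Mul(698, 1397), 625), Rational(1, 2)) = Pow(Add(975106, 625), Rational(1, 2)) = Pow(975731, Rational(1, 2))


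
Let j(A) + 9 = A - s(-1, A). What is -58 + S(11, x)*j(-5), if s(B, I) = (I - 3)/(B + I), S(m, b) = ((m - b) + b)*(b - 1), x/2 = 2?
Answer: -564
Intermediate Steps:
x = 4 (x = 2*2 = 4)
S(m, b) = m*(-1 + b)
s(B, I) = (-3 + I)/(B + I)
j(A) = -9 + A - (-3 + A)/(-1 + A) (j(A) = -9 + (A - (-3 + A)/(-1 + A)) = -9 + A - (-3 + A)/(-1 + A))
-58 + S(11, x)*j(-5) = -58 + (11*(-1 + 4))*((12 + (-5)² - 11*(-5))/(-1 - 5)) = -58 + (11*3)*((12 + 25 + 55)/(-6)) = -58 + 33*(-⅙*92) = -58 + 33*(-46/3) = -58 - 506 = -564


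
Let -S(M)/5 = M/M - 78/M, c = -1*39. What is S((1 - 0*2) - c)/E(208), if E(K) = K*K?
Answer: 19/173056 ≈ 0.00010979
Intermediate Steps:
c = -39
E(K) = K²
S(M) = -5 + 390/M (S(M) = -5*(M/M - 78/M) = -5*(1 - 78/M) = -5 + 390/M)
S((1 - 0*2) - c)/E(208) = (-5 + 390/((1 - 0*2) - 1*(-39)))/(208²) = (-5 + 390/((1 - 1*0) + 39))/43264 = (-5 + 390/((1 + 0) + 39))*(1/43264) = (-5 + 390/(1 + 39))*(1/43264) = (-5 + 390/40)*(1/43264) = (-5 + 390*(1/40))*(1/43264) = (-5 + 39/4)*(1/43264) = (19/4)*(1/43264) = 19/173056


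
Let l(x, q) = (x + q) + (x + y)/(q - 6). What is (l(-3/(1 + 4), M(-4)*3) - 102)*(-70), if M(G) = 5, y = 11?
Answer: 54460/9 ≈ 6051.1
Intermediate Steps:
l(x, q) = q + x + (11 + x)/(-6 + q) (l(x, q) = (x + q) + (x + 11)/(q - 6) = (q + x) + (11 + x)/(-6 + q) = q + x + (11 + x)/(-6 + q))
(l(-3/(1 + 4), M(-4)*3) - 102)*(-70) = ((11 + (5*3)² - 30*3 - 5*(-3)/(1 + 4) + (5*3)*(-3/(1 + 4)))/(-6 + 5*3) - 102)*(-70) = ((11 + 15² - 6*15 - 5*(-3)/5 + 15*(-3/5))/(-6 + 15) - 102)*(-70) = ((11 + 225 - 90 - (-3) + 15*((⅕)*(-3)))/9 - 102)*(-70) = ((11 + 225 - 90 - 5*(-⅗) + 15*(-⅗))/9 - 102)*(-70) = ((11 + 225 - 90 + 3 - 9)/9 - 102)*(-70) = ((⅑)*140 - 102)*(-70) = (140/9 - 102)*(-70) = -778/9*(-70) = 54460/9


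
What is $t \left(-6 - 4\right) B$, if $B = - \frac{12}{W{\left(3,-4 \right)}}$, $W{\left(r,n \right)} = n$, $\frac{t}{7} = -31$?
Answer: $6510$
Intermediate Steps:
$t = -217$ ($t = 7 \left(-31\right) = -217$)
$B = 3$ ($B = - \frac{12}{-4} = \left(-12\right) \left(- \frac{1}{4}\right) = 3$)
$t \left(-6 - 4\right) B = - 217 \left(-6 - 4\right) 3 = \left(-217\right) \left(-10\right) 3 = 2170 \cdot 3 = 6510$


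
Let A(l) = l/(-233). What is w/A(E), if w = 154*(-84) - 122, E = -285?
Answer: -3042514/285 ≈ -10675.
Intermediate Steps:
A(l) = -l/233 (A(l) = l*(-1/233) = -l/233)
w = -13058 (w = -12936 - 122 = -13058)
w/A(E) = -13058/((-1/233*(-285))) = -13058/285/233 = -13058*233/285 = -3042514/285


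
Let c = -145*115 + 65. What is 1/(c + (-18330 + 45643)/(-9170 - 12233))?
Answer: -21403/355531143 ≈ -6.0200e-5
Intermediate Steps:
c = -16610 (c = -16675 + 65 = -16610)
1/(c + (-18330 + 45643)/(-9170 - 12233)) = 1/(-16610 + (-18330 + 45643)/(-9170 - 12233)) = 1/(-16610 + 27313/(-21403)) = 1/(-16610 + 27313*(-1/21403)) = 1/(-16610 - 27313/21403) = 1/(-355531143/21403) = -21403/355531143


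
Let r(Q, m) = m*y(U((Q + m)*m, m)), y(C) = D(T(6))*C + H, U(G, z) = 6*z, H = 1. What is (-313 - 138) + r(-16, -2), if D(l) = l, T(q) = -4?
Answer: -549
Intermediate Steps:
y(C) = 1 - 4*C (y(C) = -4*C + 1 = 1 - 4*C)
r(Q, m) = m*(1 - 24*m)
(-313 - 138) + r(-16, -2) = (-313 - 138) - 2*(1 - 24*(-2)) = -451 - 2*(1 + 48) = -451 - 2*49 = -451 - 98 = -549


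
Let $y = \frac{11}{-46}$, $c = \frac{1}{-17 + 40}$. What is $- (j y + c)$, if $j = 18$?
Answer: $\frac{98}{23} \approx 4.2609$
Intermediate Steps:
$c = \frac{1}{23} \approx 0.043478$
$y = - \frac{11}{46}$ ($y = 11 \left(- \frac{1}{46}\right) = - \frac{11}{46} \approx -0.23913$)
$- (j y + c) = - (18 \left(- \frac{11}{46}\right) + \frac{1}{23}) = - (- \frac{99}{23} + \frac{1}{23}) = \left(-1\right) \left(- \frac{98}{23}\right) = \frac{98}{23}$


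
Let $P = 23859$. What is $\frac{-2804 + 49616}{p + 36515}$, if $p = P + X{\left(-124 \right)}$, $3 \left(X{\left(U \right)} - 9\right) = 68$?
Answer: $\frac{140436}{181217} \approx 0.77496$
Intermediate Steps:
$X{\left(U \right)} = \frac{95}{3}$ ($X{\left(U \right)} = 9 + \frac{1}{3} \cdot 68 = 9 + \frac{68}{3} = \frac{95}{3}$)
$p = \frac{71672}{3}$ ($p = 23859 + \frac{95}{3} = \frac{71672}{3} \approx 23891.0$)
$\frac{-2804 + 49616}{p + 36515} = \frac{-2804 + 49616}{\frac{71672}{3} + 36515} = \frac{46812}{\frac{181217}{3}} = 46812 \cdot \frac{3}{181217} = \frac{140436}{181217}$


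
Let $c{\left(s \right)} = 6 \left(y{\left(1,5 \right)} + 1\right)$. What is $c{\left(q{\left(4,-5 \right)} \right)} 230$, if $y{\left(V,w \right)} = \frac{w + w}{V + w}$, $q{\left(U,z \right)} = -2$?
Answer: $3680$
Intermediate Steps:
$y{\left(V,w \right)} = \frac{2 w}{V + w}$
$c{\left(s \right)} = 16$ ($c{\left(s \right)} = 6 \left(2 \cdot 5 \frac{1}{1 + 5} + 1\right) = 6 \left(2 \cdot 5 \cdot \frac{1}{6} + 1\right) = 6 \left(\frac{5}{3} + 1\right) = 6 \cdot \frac{8}{3} = 16$)
$c{\left(q{\left(4,-5 \right)} \right)} 230 = 16 \cdot 230 = 3680$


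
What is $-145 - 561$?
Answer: $-706$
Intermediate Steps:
$-145 - 561 = -706$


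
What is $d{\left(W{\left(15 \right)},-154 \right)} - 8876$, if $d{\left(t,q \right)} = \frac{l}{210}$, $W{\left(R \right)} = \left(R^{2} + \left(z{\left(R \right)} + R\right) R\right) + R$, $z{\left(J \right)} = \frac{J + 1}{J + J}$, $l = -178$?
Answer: $- \frac{932069}{105} \approx -8876.8$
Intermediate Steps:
$z{\left(J \right)} = \frac{1 + J}{2 J}$
$W{\left(R \right)} = R + R^{2} + R \left(R + \frac{1 + R}{2 R}\right)$ ($W{\left(R \right)} = \left(R^{2} + \left(\frac{1 + R}{2 R} + R\right) R\right) + R = \left(R^{2} + \left(R + \frac{1 + R}{2 R}\right) R\right) + R = \left(R^{2} + R \left(R + \frac{1 + R}{2 R}\right)\right) + R = R + R^{2} + R \left(R + \frac{1 + R}{2 R}\right)$)
$d{\left(t,q \right)} = - \frac{89}{105}$ ($d{\left(t,q \right)} = - \frac{178}{210} = \left(-178\right) \frac{1}{210} = - \frac{89}{105}$)
$d{\left(W{\left(15 \right)},-154 \right)} - 8876 = - \frac{89}{105} - 8876 = - \frac{932069}{105}$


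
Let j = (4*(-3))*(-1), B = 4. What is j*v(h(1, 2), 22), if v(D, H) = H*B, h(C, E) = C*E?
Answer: 1056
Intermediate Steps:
v(D, H) = 4*H (v(D, H) = H*4 = 4*H)
j = 12 (j = -12*(-1) = 12)
j*v(h(1, 2), 22) = 12*(4*22) = 12*88 = 1056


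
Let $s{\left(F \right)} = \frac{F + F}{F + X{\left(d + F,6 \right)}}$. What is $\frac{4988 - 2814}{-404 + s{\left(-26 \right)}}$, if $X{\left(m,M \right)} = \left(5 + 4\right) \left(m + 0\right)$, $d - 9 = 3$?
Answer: $- \frac{82612}{15339} \approx -5.3857$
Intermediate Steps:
$d = 12$ ($d = 9 + 3 = 12$)
$X{\left(m,M \right)} = 9 m$
$s{\left(F \right)} = \frac{2 F}{108 + 10 F}$ ($s{\left(F \right)} = \frac{F + F}{F + 9 \left(12 + F\right)} = \frac{2 F}{F + \left(108 + 9 F\right)} = \frac{2 F}{108 + 10 F}$)
$\frac{4988 - 2814}{-404 + s{\left(-26 \right)}} = \frac{4988 - 2814}{-404 - \frac{26}{54 + 5 \left(-26\right)}} = \frac{2174}{-404 - \frac{26}{54 - 130}} = \frac{2174}{-404 - \frac{26}{-76}} = \frac{2174}{-404 - - \frac{13}{38}} = \frac{2174}{-404 + \frac{13}{38}} = \frac{2174}{- \frac{15339}{38}} = 2174 \left(- \frac{38}{15339}\right) = - \frac{82612}{15339}$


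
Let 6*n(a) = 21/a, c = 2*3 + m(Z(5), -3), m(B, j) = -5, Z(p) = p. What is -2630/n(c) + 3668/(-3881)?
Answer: -20439736/27167 ≈ -752.37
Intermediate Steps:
c = 1 (c = 2*3 - 5 = 6 - 5 = 1)
n(a) = 7/(2*a) (n(a) = (21/a)/6 = 7/(2*a))
-2630/n(c) + 3668/(-3881) = -2630/((7/2)/1) + 3668/(-3881) = -2630/((7/2)*1) + 3668*(-1/3881) = -2630/7/2 - 3668/3881 = -2630*2/7 - 3668/3881 = -5260/7 - 3668/3881 = -20439736/27167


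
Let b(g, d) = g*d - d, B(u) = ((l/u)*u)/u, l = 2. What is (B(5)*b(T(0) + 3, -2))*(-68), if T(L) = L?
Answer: 544/5 ≈ 108.80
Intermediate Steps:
B(u) = 2/u (B(u) = ((2/u)*u)/u = 2/u)
b(g, d) = -d + d*g (b(g, d) = d*g - d = -d + d*g)
(B(5)*b(T(0) + 3, -2))*(-68) = ((2/5)*(-2*(-1 + (0 + 3))))*(-68) = ((2*(⅕))*(-2*(-1 + 3)))*(-68) = (2*(-2*2)/5)*(-68) = ((⅖)*(-4))*(-68) = -8/5*(-68) = 544/5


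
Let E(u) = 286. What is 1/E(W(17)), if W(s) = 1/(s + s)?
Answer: 1/286 ≈ 0.0034965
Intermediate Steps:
W(s) = 1/(2*s)
1/E(W(17)) = 1/286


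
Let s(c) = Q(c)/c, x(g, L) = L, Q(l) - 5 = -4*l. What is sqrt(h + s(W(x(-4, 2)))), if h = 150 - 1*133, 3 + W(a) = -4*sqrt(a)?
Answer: sqrt(34 + 52*sqrt(2))/sqrt(3 + 4*sqrt(2)) ≈ 3.5245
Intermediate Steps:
Q(l) = 5 - 4*l
W(a) = -3 - 4*sqrt(a)
h = 17 (h = 150 - 133 = 17)
s(c) = (5 - 4*c)/c
sqrt(h + s(W(x(-4, 2)))) = sqrt(17 + (-4 + 5/(-3 - 4*sqrt(2)))) = sqrt(13 + 5/(-3 - 4*sqrt(2)))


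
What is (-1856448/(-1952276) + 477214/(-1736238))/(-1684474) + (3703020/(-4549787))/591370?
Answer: -31032902483109942461153/17457516732419413748059367406 ≈ -1.7776e-6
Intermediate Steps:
(-1856448/(-1952276) + 477214/(-1736238))/(-1684474) + (3703020/(-4549787))/591370 = (-1856448*(-1/1952276) + 477214*(-1/1736238))*(-1/1684474) + (3703020*(-1/4549787))*(1/591370) = (464112/488069 - 238607/868119)*(-1/1684474) - 3703020/4549787*1/591370 = (286447765445/423701972211)*(-1/1684474) - 370302/269060753819 = -286447765445/713714955938152014 - 370302/269060753819 = -31032902483109942461153/17457516732419413748059367406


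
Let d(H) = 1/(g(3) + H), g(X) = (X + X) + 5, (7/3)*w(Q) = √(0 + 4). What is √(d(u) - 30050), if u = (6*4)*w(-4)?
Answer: I*√1467670503/221 ≈ 173.35*I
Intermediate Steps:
w(Q) = 6/7 (w(Q) = 3*√(0 + 4)/7 = 3*√4/7 = (3/7)*2 = 6/7)
g(X) = 5 + 2*X (g(X) = 2*X + 5 = 5 + 2*X)
u = 144/7 (u = (6*4)*(6/7) = 24*(6/7) = 144/7 ≈ 20.571)
d(H) = 1/(11 + H) (d(H) = 1/((5 + 2*3) + H) = 1/((5 + 6) + H) = 1/(11 + H))
√(d(u) - 30050) = √(1/(11 + 144/7) - 30050) = √(1/(221/7) - 30050) = √(7/221 - 30050) = √(-6641043/221) = I*√1467670503/221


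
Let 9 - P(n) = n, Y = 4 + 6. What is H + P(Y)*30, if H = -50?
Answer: -80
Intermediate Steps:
Y = 10
P(n) = 9 - n
H + P(Y)*30 = -50 + (9 - 1*10)*30 = -50 + (9 - 10)*30 = -50 - 1*30 = -50 - 30 = -80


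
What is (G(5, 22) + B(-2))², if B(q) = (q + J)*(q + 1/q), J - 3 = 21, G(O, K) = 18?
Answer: 1369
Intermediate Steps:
J = 24 (J = 3 + 21 = 24)
B(q) = (24 + q)*(q + 1/q) (B(q) = (q + 24)*(q + 1/q) = (24 + q)*(q + 1/q))
(G(5, 22) + B(-2))² = (18 + (1 + (-2)² + 24*(-2) + 24/(-2)))² = (18 + (1 + 4 - 48 + 24*(-½)))² = (18 + (1 + 4 - 48 - 12))² = (18 - 55)² = (-37)² = 1369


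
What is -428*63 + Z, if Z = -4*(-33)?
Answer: -26832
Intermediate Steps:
Z = 132
-428*63 + Z = -428*63 + 132 = -26964 + 132 = -26832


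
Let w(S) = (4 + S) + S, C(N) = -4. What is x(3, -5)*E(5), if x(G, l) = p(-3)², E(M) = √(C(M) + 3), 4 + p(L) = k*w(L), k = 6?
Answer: 256*I ≈ 256.0*I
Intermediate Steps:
w(S) = 4 + 2*S
p(L) = 20 + 12*L (p(L) = -4 + 6*(4 + 2*L) = -4 + (24 + 12*L) = 20 + 12*L)
E(M) = I (E(M) = √(-4 + 3) = √(-1) = I)
x(G, l) = 256 (x(G, l) = (20 + 12*(-3))² = (20 - 36)² = (-16)² = 256)
x(3, -5)*E(5) = 256*I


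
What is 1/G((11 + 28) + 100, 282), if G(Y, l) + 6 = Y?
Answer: 1/133 ≈ 0.0075188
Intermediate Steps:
G(Y, l) = -6 + Y
1/G((11 + 28) + 100, 282) = 1/(-6 + ((11 + 28) + 100)) = 1/(-6 + (39 + 100)) = 1/(-6 + 139) = 1/133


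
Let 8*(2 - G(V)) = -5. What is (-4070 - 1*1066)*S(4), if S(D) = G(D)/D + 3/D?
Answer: -14445/2 ≈ -7222.5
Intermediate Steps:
G(V) = 21/8 (G(V) = 2 - ⅛*(-5) = 2 + 5/8 = 21/8)
S(D) = 45/(8*D) (S(D) = 21/(8*D) + 3/D = 45/(8*D))
(-4070 - 1*1066)*S(4) = (-4070 - 1*1066)*((45/8)/4) = (-4070 - 1066)*((45/8)*(¼)) = -5136*45/32 = -14445/2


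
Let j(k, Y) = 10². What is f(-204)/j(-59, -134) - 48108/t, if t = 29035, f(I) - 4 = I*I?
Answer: 12036259/29035 ≈ 414.54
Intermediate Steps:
f(I) = 4 + I² (f(I) = 4 + I*I = 4 + I²)
j(k, Y) = 100
f(-204)/j(-59, -134) - 48108/t = (4 + (-204)²)/100 - 48108/29035 = (4 + 41616)*(1/100) - 48108*1/29035 = 41620*(1/100) - 48108/29035 = 2081/5 - 48108/29035 = 12036259/29035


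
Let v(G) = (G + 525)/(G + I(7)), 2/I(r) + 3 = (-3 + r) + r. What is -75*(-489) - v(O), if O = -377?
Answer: 55269817/1507 ≈ 36675.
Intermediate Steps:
I(r) = 2/(-6 + 2*r) (I(r) = 2/(-3 + ((-3 + r) + r)) = 2/(-3 + (-3 + 2*r)) = 2/(-6 + 2*r))
v(G) = (525 + G)/(¼ + G) (v(G) = (G + 525)/(G + 1/(-3 + 7)) = (525 + G)/(G + 1/4) = (525 + G)/(G + ¼) = (525 + G)/(¼ + G))
-75*(-489) - v(O) = -75*(-489) - 4*(525 - 377)/(1 + 4*(-377)) = 36675 - 4*148/(1 - 1508) = 36675 - 4*148/(-1507) = 36675 - 4*(-1)*148/1507 = 36675 - 1*(-592/1507) = 36675 + 592/1507 = 55269817/1507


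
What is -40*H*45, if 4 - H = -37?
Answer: -73800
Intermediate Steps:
H = 41 (H = 4 - 1*(-37) = 4 + 37 = 41)
-40*H*45 = -40*41*45 = -1640*45 = -73800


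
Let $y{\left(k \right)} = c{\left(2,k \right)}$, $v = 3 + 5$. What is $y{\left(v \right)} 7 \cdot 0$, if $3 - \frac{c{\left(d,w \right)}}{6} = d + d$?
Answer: $0$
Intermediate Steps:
$v = 8$
$c{\left(d,w \right)} = 18 - 12 d$ ($c{\left(d,w \right)} = 18 - 6 \left(d + d\right) = 18 - 6 \cdot 2 d = 18 - 12 d$)
$y{\left(k \right)} = -6$ ($y{\left(k \right)} = 18 - 24 = -6$)
$y{\left(v \right)} 7 \cdot 0 = \left(-6\right) 7 \cdot 0 = \left(-42\right) 0 = 0$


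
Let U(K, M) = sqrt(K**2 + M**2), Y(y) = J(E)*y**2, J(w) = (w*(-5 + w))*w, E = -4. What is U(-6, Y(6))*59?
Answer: 354*sqrt(746497) ≈ 3.0586e+5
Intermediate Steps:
J(w) = w**2*(-5 + w)
Y(y) = -144*y**2 (Y(y) = ((-4)**2*(-5 - 4))*y**2 = (16*(-9))*y**2 = -144*y**2)
U(-6, Y(6))*59 = sqrt((-6)**2 + (-144*6**2)**2)*59 = sqrt(36 + (-144*36)**2)*59 = sqrt(36 + (-5184)**2)*59 = sqrt(36 + 26873856)*59 = sqrt(26873892)*59 = (6*sqrt(746497))*59 = 354*sqrt(746497)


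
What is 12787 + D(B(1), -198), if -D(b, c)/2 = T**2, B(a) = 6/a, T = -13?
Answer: 12449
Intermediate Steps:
D(b, c) = -338 (D(b, c) = -2*(-13)**2 = -2*169 = -338)
12787 + D(B(1), -198) = 12787 - 338 = 12449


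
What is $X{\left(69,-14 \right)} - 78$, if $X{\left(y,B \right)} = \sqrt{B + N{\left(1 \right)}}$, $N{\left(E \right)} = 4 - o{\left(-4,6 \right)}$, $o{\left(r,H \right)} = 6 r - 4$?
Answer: $-78 + 3 \sqrt{2} \approx -73.757$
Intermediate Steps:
$o{\left(r,H \right)} = -4 + 6 r$
$N{\left(E \right)} = 32$ ($N{\left(E \right)} = 4 - \left(-4 + 6 \left(-4\right)\right) = 4 - \left(-4 - 24\right) = 4 - -28 = 4 + 28 = 32$)
$X{\left(y,B \right)} = \sqrt{32 + B}$ ($X{\left(y,B \right)} = \sqrt{B + 32} = \sqrt{32 + B}$)
$X{\left(69,-14 \right)} - 78 = \sqrt{32 - 14} - 78 = \sqrt{18} - 78 = 3 \sqrt{2} - 78 = -78 + 3 \sqrt{2}$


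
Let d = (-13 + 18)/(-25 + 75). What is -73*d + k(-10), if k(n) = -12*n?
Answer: 1127/10 ≈ 112.70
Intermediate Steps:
d = 1/10 (d = 5/50 = 5*(1/50) = 1/10 ≈ 0.10000)
-73*d + k(-10) = -73*1/10 - 12*(-10) = -73/10 + 120 = 1127/10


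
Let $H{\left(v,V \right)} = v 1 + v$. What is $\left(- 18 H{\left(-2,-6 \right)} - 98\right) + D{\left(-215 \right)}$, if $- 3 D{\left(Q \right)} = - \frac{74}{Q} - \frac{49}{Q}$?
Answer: $- \frac{5631}{215} \approx -26.191$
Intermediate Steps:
$H{\left(v,V \right)} = 2 v$ ($H{\left(v,V \right)} = v + v = 2 v$)
$D{\left(Q \right)} = \frac{41}{Q}$ ($D{\left(Q \right)} = - \frac{- \frac{74}{Q} - \frac{49}{Q}}{3} = - \frac{\left(-123\right) \frac{1}{Q}}{3} = \frac{41}{Q}$)
$\left(- 18 H{\left(-2,-6 \right)} - 98\right) + D{\left(-215 \right)} = \left(- 18 \cdot 2 \left(-2\right) - 98\right) + \frac{41}{-215} = \left(\left(-18\right) \left(-4\right) - 98\right) + 41 \left(- \frac{1}{215}\right) = \left(72 - 98\right) - \frac{41}{215} = -26 - \frac{41}{215} = - \frac{5631}{215}$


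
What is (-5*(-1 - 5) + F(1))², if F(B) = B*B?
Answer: 961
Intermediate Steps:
F(B) = B²
(-5*(-1 - 5) + F(1))² = (-5*(-1 - 5) + 1²)² = (-5*(-6) + 1)² = (30 + 1)² = 31² = 961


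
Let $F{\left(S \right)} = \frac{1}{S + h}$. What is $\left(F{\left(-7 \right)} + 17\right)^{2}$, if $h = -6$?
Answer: $\frac{48400}{169} \approx 286.39$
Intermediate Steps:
$F{\left(S \right)} = \frac{1}{-6 + S}$ ($F{\left(S \right)} = \frac{1}{S - 6} = \frac{1}{-6 + S}$)
$\left(F{\left(-7 \right)} + 17\right)^{2} = \left(\frac{1}{-6 - 7} + 17\right)^{2} = \left(\frac{1}{-13} + 17\right)^{2} = \left(- \frac{1}{13} + 17\right)^{2} = \left(\frac{220}{13}\right)^{2} = \frac{48400}{169}$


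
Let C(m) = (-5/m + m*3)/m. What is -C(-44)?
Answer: -5803/1936 ≈ -2.9974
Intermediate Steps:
C(m) = (-5/m + 3*m)/m
-C(-44) = -(3 - 5/(-44)²) = -(3 - 5*1/1936) = -(3 - 5/1936) = -1*5803/1936 = -5803/1936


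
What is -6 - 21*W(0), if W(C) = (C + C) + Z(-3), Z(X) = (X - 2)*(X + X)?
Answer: -636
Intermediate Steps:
Z(X) = 2*X*(-2 + X) (Z(X) = (-2 + X)*(2*X) = 2*X*(-2 + X))
W(C) = 30 + 2*C (W(C) = (C + C) + 2*(-3)*(-2 - 3) = 2*C + 2*(-3)*(-5) = 2*C + 30 = 30 + 2*C)
-6 - 21*W(0) = -6 - 21*(30 + 2*0) = -6 - 21*(30 + 0) = -6 - 21*30 = -6 - 630 = -636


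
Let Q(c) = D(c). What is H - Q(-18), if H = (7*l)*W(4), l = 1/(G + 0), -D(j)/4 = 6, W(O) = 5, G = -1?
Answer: -11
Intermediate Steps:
D(j) = -24 (D(j) = -4*6 = -24)
Q(c) = -24
l = -1 (l = 1/(-1 + 0) = 1/(-1) = -1)
H = -35 (H = (7*(-1))*5 = -7*5 = -35)
H - Q(-18) = -35 - 1*(-24) = -35 + 24 = -11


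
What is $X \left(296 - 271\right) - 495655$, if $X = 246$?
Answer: $-489505$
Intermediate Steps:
$X \left(296 - 271\right) - 495655 = 246 \left(296 - 271\right) - 495655 = 246 \cdot 25 - 495655 = 6150 - 495655 = -489505$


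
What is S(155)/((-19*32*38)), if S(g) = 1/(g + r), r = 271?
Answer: -1/9842304 ≈ -1.0160e-7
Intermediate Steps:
S(g) = 1/(271 + g) (S(g) = 1/(g + 271) = 1/(271 + g))
S(155)/((-19*32*38)) = 1/((271 + 155)*((-19*32*38))) = 1/(426*((-608*38))) = (1/426)/(-23104) = (1/426)*(-1/23104) = -1/9842304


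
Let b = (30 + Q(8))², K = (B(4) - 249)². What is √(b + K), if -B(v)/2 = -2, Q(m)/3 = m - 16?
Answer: √60061 ≈ 245.07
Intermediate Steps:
Q(m) = -48 + 3*m (Q(m) = 3*(m - 16) = 3*(-16 + m) = -48 + 3*m)
B(v) = 4 (B(v) = -2*(-2) = 4)
K = 60025 (K = (4 - 249)² = (-245)² = 60025)
b = 36 (b = (30 + (-48 + 3*8))² = (30 + (-48 + 24))² = (30 - 24)² = 6² = 36)
√(b + K) = √(36 + 60025) = √60061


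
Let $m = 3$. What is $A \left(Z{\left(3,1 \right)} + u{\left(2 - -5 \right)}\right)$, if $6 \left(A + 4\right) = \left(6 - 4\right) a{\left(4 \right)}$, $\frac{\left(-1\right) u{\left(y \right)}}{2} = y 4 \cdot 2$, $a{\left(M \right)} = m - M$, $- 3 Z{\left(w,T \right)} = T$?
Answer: $\frac{4381}{9} \approx 486.78$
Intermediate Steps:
$Z{\left(w,T \right)} = - \frac{T}{3}$
$a{\left(M \right)} = 3 - M$
$u{\left(y \right)} = - 16 y$ ($u{\left(y \right)} = - 2 y 4 \cdot 2 = - 2 \cdot 4 y 2 = - 2 \cdot 8 y = - 16 y$)
$A = - \frac{13}{3}$ ($A = -4 + \frac{\left(6 - 4\right) \left(3 - 4\right)}{6} = -4 + \frac{2 \left(3 - 4\right)}{6} = -4 + \frac{2 \left(-1\right)}{6} = -4 + \frac{1}{6} \left(-2\right) = -4 - \frac{1}{3} = - \frac{13}{3} \approx -4.3333$)
$A \left(Z{\left(3,1 \right)} + u{\left(2 - -5 \right)}\right) = - \frac{13 \left(\left(- \frac{1}{3}\right) 1 - 16 \left(2 - -5\right)\right)}{3} = - \frac{13 \left(- \frac{1}{3} - 16 \left(2 + 5\right)\right)}{3} = - \frac{13 \left(- \frac{1}{3} - 112\right)}{3} = \left(- \frac{13}{3}\right) \left(- \frac{337}{3}\right) = \frac{4381}{9}$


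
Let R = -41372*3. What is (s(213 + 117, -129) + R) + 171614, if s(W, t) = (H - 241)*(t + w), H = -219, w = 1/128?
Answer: 3418701/32 ≈ 1.0683e+5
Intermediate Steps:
w = 1/128 ≈ 0.0078125
R = -124116
s(W, t) = -115/32 - 460*t (s(W, t) = (-219 - 241)*(t + 1/128) = -460*(1/128 + t) = -115/32 - 460*t)
(s(213 + 117, -129) + R) + 171614 = ((-115/32 - 460*(-129)) - 124116) + 171614 = ((-115/32 + 59340) - 124116) + 171614 = (1898765/32 - 124116) + 171614 = -2072947/32 + 171614 = 3418701/32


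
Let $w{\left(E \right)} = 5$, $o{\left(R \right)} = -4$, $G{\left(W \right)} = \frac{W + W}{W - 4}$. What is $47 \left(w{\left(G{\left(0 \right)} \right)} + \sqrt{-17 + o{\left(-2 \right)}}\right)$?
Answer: $235 + 47 i \sqrt{21} \approx 235.0 + 215.38 i$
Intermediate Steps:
$G{\left(W \right)} = \frac{2 W}{-4 + W}$
$47 \left(w{\left(G{\left(0 \right)} \right)} + \sqrt{-17 + o{\left(-2 \right)}}\right) = 47 \left(5 + \sqrt{-17 - 4}\right) = 47 \left(5 + \sqrt{-21}\right) = 47 \left(5 + i \sqrt{21}\right) = 235 + 47 i \sqrt{21}$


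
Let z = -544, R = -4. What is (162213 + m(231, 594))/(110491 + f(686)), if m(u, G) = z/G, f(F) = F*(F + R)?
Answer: 48176989/171767871 ≈ 0.28048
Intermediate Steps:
f(F) = F*(-4 + F) (f(F) = F*(F - 4) = F*(-4 + F))
m(u, G) = -544/G
(162213 + m(231, 594))/(110491 + f(686)) = (162213 - 544/594)/(110491 + 686*(-4 + 686)) = (162213 - 544*1/594)/(110491 + 686*682) = (162213 - 272/297)/(110491 + 467852) = (48176989/297)/578343 = (48176989/297)*(1/578343) = 48176989/171767871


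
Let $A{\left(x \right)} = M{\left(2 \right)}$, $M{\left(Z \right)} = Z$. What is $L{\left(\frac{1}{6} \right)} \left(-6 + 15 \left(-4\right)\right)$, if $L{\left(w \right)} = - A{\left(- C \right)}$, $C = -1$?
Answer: $132$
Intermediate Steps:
$A{\left(x \right)} = 2$
$L{\left(w \right)} = -2$ ($L{\left(w \right)} = \left(-1\right) 2 = -2$)
$L{\left(\frac{1}{6} \right)} \left(-6 + 15 \left(-4\right)\right) = - 2 \left(-6 + 15 \left(-4\right)\right) = - 2 \left(-6 - 60\right) = \left(-2\right) \left(-66\right) = 132$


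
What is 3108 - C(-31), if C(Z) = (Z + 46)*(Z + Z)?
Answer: 4038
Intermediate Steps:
C(Z) = 2*Z*(46 + Z) (C(Z) = (46 + Z)*(2*Z) = 2*Z*(46 + Z))
3108 - C(-31) = 3108 - 2*(-31)*(46 - 31) = 3108 - 2*(-31)*15 = 3108 - 1*(-930) = 3108 + 930 = 4038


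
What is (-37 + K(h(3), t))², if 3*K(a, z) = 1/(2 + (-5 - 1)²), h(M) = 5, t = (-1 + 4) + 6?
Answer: 17783089/12996 ≈ 1368.4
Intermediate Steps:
t = 9 (t = 3 + 6 = 9)
K(a, z) = 1/114 (K(a, z) = 1/(3*(2 + (-5 - 1)²)) = 1/(3*(2 + (-6)²)) = 1/(3*(2 + 36)) = (⅓)/38 = (⅓)*(1/38) = 1/114)
(-37 + K(h(3), t))² = (-37 + 1/114)² = (-4217/114)² = 17783089/12996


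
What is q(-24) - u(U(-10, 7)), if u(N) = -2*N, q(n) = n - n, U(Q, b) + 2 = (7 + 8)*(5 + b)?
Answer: 356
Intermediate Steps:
U(Q, b) = 73 + 15*b (U(Q, b) = -2 + (7 + 8)*(5 + b) = -2 + 15*(5 + b) = -2 + (75 + 15*b) = 73 + 15*b)
q(n) = 0
q(-24) - u(U(-10, 7)) = 0 - (-2)*(73 + 15*7) = 0 - (-2)*(73 + 105) = 0 - (-2)*178 = 0 - 1*(-356) = 0 + 356 = 356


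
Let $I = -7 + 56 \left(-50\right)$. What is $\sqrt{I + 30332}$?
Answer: $5 \sqrt{1101} \approx 165.91$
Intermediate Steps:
$I = -2807$ ($I = -7 - 2800 = -2807$)
$\sqrt{I + 30332} = \sqrt{-2807 + 30332} = \sqrt{27525} = 5 \sqrt{1101}$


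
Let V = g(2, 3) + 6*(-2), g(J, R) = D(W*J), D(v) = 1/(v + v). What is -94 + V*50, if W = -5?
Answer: -1393/2 ≈ -696.50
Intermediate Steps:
D(v) = 1/(2*v)
g(J, R) = -1/(10*J) (g(J, R) = 1/(2*((-5*J))) = (-1/(5*J))/2 = -1/(10*J))
V = -241/20 (V = -1/10/2 + 6*(-2) = -1/10*1/2 - 12 = -1/20 - 12 = -241/20 ≈ -12.050)
-94 + V*50 = -94 - 241/20*50 = -94 - 1205/2 = -1393/2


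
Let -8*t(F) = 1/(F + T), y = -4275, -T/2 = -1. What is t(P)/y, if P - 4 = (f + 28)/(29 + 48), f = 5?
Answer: 7/1539000 ≈ 4.5484e-6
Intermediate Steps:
T = 2 (T = -2*(-1) = 2)
P = 31/7 (P = 4 + (5 + 28)/(29 + 48) = 4 + 33/77 = 4 + 33*(1/77) = 4 + 3/7 = 31/7 ≈ 4.4286)
t(F) = -1/(8*(2 + F)) (t(F) = -1/(8*(F + 2)) = -1/(8*(2 + F)))
t(P)/y = -1/(16 + 8*(31/7))/(-4275) = -1/(16 + 248/7)*(-1/4275) = -1/360/7*(-1/4275) = -1*7/360*(-1/4275) = -7/360*(-1/4275) = 7/1539000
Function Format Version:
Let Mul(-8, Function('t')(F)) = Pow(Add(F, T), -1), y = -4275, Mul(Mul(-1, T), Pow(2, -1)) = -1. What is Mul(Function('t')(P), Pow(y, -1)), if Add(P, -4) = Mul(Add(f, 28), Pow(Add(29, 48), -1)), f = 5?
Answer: Rational(7, 1539000) ≈ 4.5484e-6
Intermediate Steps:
T = 2 (T = Mul(-2, -1) = 2)
P = Rational(31, 7) (P = Add(4, Mul(Add(5, 28), Pow(Add(29, 48), -1))) = Add(4, Mul(33, Pow(77, -1))) = Add(4, Mul(33, Rational(1, 77))) = Add(4, Rational(3, 7)) = Rational(31, 7) ≈ 4.4286)
Function('t')(F) = Mul(Rational(-1, 8), Pow(Add(2, F), -1)) (Function('t')(F) = Mul(Rational(-1, 8), Pow(Add(F, 2), -1)) = Mul(Rational(-1, 8), Pow(Add(2, F), -1)))
Mul(Function('t')(P), Pow(y, -1)) = Mul(Mul(-1, Pow(Add(16, Mul(8, Rational(31, 7))), -1)), Pow(-4275, -1)) = Mul(Mul(-1, Pow(Add(16, Rational(248, 7)), -1)), Rational(-1, 4275)) = Mul(Mul(-1, Pow(Rational(360, 7), -1)), Rational(-1, 4275)) = Mul(Mul(-1, Rational(7, 360)), Rational(-1, 4275)) = Mul(Rational(-7, 360), Rational(-1, 4275)) = Rational(7, 1539000)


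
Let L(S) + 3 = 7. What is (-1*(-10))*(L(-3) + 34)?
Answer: 380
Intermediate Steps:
L(S) = 4 (L(S) = -3 + 7 = 4)
(-1*(-10))*(L(-3) + 34) = (-1*(-10))*(4 + 34) = 10*38 = 380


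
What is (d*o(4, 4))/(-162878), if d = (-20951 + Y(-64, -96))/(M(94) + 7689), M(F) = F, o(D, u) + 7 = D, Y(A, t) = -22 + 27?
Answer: -31419/633839737 ≈ -4.9569e-5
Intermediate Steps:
Y(A, t) = 5
o(D, u) = -7 + D
d = -20946/7783 (d = (-20951 + 5)/(94 + 7689) = -20946/7783 ≈ -2.6912)
(d*o(4, 4))/(-162878) = -20946*(-7 + 4)/7783/(-162878) = -20946/7783*(-3)*(-1/162878) = (62838/7783)*(-1/162878) = -31419/633839737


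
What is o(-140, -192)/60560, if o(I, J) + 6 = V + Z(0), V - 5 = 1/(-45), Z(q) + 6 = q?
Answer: -79/681300 ≈ -0.00011595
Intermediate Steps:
Z(q) = -6 + q
V = 224/45 (V = 5 + 1/(-45) = 5 - 1/45 = 224/45 ≈ 4.9778)
o(I, J) = -316/45 (o(I, J) = -6 + (224/45 + (-6 + 0)) = -6 + (224/45 - 6) = -6 - 46/45 = -316/45)
o(-140, -192)/60560 = -316/45/60560 = -316/45*1/60560 = -79/681300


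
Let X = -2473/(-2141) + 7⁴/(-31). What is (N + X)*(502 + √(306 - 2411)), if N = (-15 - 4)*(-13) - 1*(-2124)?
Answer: 76455485026/66371 + 152301763*I*√2105/66371 ≈ 1.1519e+6 + 1.0528e+5*I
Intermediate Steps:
N = 2371 (N = -19*(-13) + 2124 = 247 + 2124 = 2371)
X = -5063878/66371 (X = -2473*(-1/2141) + 2401*(-1/31) = 2473/2141 - 2401/31 = -5063878/66371 ≈ -76.297)
(N + X)*(502 + √(306 - 2411)) = (2371 - 5063878/66371)*(502 + √(306 - 2411)) = 152301763*(502 + √(-2105))/66371 = 152301763*(502 + I*√2105)/66371 = 76455485026/66371 + 152301763*I*√2105/66371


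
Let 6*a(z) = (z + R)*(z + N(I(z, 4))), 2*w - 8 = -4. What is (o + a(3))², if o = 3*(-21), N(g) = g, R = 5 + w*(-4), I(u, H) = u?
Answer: 3969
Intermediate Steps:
w = 2 (w = 4 + (½)*(-4) = 4 - 2 = 2)
R = -3 (R = 5 + 2*(-4) = 5 - 8 = -3)
a(z) = z*(-3 + z)/3 (a(z) = ((z - 3)*(z + z))/6 = ((-3 + z)*(2*z))/6 = (2*z*(-3 + z))/6 = z*(-3 + z)/3)
o = -63
(o + a(3))² = (-63 + (⅓)*3*(-3 + 3))² = (-63 + (⅓)*3*0)² = (-63 + 0)² = (-63)² = 3969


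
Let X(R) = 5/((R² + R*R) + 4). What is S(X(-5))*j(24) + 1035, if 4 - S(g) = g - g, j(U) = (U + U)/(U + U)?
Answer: 1039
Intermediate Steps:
j(U) = 1 (j(U) = (2*U)/((2*U)) = (2*U)*(1/(2*U)) = 1)
X(R) = 5/(4 + 2*R²) (X(R) = 5/((R² + R²) + 4) = 5/(2*R² + 4) = 5/(4 + 2*R²))
S(g) = 4 (S(g) = 4 - (g - g) = 4 - 1*0 = 4 + 0 = 4)
S(X(-5))*j(24) + 1035 = 4*1 + 1035 = 4 + 1035 = 1039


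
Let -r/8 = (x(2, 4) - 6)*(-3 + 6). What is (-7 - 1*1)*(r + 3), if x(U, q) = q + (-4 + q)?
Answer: -408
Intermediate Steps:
x(U, q) = -4 + 2*q
r = 48 (r = -8*((-4 + 2*4) - 6)*(-3 + 6) = -8*((-4 + 8) - 6)*3 = -8*(4 - 6)*3 = -(-16)*3 = -8*(-6) = 48)
(-7 - 1*1)*(r + 3) = (-7 - 1*1)*(48 + 3) = (-7 - 1)*51 = -8*51 = -408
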